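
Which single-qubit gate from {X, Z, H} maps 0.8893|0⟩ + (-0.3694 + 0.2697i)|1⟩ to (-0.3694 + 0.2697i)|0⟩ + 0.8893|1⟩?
X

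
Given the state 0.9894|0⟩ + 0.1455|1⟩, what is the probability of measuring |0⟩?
0.9789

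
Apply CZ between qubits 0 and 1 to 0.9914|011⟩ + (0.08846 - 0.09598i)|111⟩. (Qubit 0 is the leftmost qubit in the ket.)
0.9914|011⟩ + (-0.08846 + 0.09598i)|111⟩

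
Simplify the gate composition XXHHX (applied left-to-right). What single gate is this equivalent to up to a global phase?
X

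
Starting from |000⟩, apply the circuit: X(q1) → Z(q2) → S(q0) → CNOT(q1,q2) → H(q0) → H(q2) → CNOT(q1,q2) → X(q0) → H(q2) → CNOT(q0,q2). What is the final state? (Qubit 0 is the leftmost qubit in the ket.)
-1/√2|011⟩ - 1/√2|110⟩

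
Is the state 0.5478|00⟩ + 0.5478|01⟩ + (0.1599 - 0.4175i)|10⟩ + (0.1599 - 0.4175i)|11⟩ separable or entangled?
Separable

Writing the state as a|00⟩ + b|01⟩ + c|10⟩ + d|11⟩, it is a product state iff ad − bc = 0.
Here (a, b, c, d) = (0.5478, 0.5478, (0.1599 - 0.4175i), (0.1599 - 0.4175i)): ad − bc = (0.5478)(0.1599 - 0.4175i) − (0.5478)(0.1599 - 0.4175i) = 0, so the state is separable.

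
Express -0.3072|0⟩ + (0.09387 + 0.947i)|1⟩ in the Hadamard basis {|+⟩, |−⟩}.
(-0.1508 + 0.6696i)|+⟩ + (-0.2836 - 0.6696i)|−⟩

With |ψ⟩ = α|0⟩ + β|1⟩, the Hadamard-basis coefficients are ⟨+|ψ⟩ = (α + β)/√2 and ⟨−|ψ⟩ = (α − β)/√2.
Here α = -0.3072, β = (0.09387 + 0.947i): (α + β)/√2 = (-0.1508 + 0.6696i), (α − β)/√2 = (-0.2836 - 0.6696i).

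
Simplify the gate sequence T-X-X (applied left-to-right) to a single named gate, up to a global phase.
T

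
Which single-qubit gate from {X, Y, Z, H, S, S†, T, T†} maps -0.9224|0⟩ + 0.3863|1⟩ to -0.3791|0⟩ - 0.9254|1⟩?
H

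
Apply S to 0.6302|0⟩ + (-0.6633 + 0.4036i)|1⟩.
0.6302|0⟩ + (-0.4036 - 0.6633i)|1⟩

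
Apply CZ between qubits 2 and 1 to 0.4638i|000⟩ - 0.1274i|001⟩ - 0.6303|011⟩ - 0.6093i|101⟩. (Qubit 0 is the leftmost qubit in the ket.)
0.4638i|000⟩ - 0.1274i|001⟩ + 0.6303|011⟩ - 0.6093i|101⟩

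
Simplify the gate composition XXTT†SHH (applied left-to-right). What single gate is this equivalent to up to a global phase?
S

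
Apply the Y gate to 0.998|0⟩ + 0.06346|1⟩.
-0.06346i|0⟩ + 0.998i|1⟩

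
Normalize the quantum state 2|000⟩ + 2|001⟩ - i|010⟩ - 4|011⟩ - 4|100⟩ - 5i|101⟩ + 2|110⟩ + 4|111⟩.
0.2157|000⟩ + 0.2157|001⟩ - 0.1078i|010⟩ - 0.4313|011⟩ - 0.4313|100⟩ - 0.5392i|101⟩ + 0.2157|110⟩ + 0.4313|111⟩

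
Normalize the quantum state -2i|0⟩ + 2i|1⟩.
-(1/√2)i|0⟩ + (1/√2)i|1⟩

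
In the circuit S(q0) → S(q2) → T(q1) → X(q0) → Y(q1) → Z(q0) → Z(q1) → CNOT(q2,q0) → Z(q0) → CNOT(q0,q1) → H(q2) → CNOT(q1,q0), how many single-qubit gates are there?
9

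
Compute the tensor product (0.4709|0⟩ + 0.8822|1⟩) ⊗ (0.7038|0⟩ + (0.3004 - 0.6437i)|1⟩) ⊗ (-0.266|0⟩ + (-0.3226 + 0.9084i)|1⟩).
-0.08816|000⟩ + (-0.1069 + 0.3011i)|001⟩ + (-0.03763 + 0.08063i)|010⟩ + (0.2297 + 0.2263i)|011⟩ - 0.1652|100⟩ + (-0.2003 + 0.564i)|101⟩ + (-0.07049 + 0.1511i)|110⟩ + (0.4304 + 0.4239i)|111⟩

amp(|b₁b₂…⟩) = product of the factor amplitudes for bits b₁, b₂, …; only kets whose every factor amplitude is nonzero survive.
|000⟩: (0.4709)(0.7038)(-0.266) = -0.08816
|001⟩: (0.4709)(0.7038)(-0.3226 + 0.9084i) = (-0.1069 + 0.3011i)
|010⟩: (0.4709)(0.3004 - 0.6437i)(-0.266) = (-0.03763 + 0.08063i)
|011⟩: (0.4709)(0.3004 - 0.6437i)(-0.3226 + 0.9084i) = (0.2297 + 0.2263i)
|100⟩: (0.8822)(0.7038)(-0.266) = -0.1652
|101⟩: (0.8822)(0.7038)(-0.3226 + 0.9084i) = (-0.2003 + 0.564i)
|110⟩: (0.8822)(0.3004 - 0.6437i)(-0.266) = (-0.07049 + 0.1511i)
|111⟩: (0.8822)(0.3004 - 0.6437i)(-0.3226 + 0.9084i) = (0.4304 + 0.4239i)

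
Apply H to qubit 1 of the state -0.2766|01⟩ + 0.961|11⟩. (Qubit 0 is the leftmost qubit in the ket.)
-0.1956|00⟩ + 0.1956|01⟩ + 0.6795|10⟩ - 0.6795|11⟩

H on qubit 1 mixes each pair of kets that differ only in qubit 1: amplitudes (a, b) of (|…0…⟩, |…1…⟩) become ((a + b)/√2, (a − b)/√2). Kets absent from the input have amplitude 0.
(|00⟩, |01⟩): (a, b) = (0, -0.2766) → (-0.1956, 0.1956)
(|10⟩, |11⟩): (a, b) = (0, 0.961) → (0.6795, -0.6795)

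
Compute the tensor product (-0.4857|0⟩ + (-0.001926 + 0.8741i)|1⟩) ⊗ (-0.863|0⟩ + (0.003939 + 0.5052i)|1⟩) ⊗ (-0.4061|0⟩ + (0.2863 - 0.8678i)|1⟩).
-0.1702|000⟩ + (0.12 - 0.3637i)|001⟩ + (0.0007769 + 0.09965i)|010⟩ + (-0.2135 - 0.06859i)|011⟩ + (-0.000675 + 0.3063i)|100⟩ + (-0.6541 - 0.2174i)|101⟩ + (0.1793 - 0.001003i)|110⟩ + (-0.1243 + 0.3839i)|111⟩

amp(|b₁b₂…⟩) = product of the factor amplitudes for bits b₁, b₂, …; only kets whose every factor amplitude is nonzero survive.
|000⟩: (-0.4857)(-0.863)(-0.4061) = -0.1702
|001⟩: (-0.4857)(-0.863)(0.2863 - 0.8678i) = (0.12 - 0.3637i)
|010⟩: (-0.4857)(0.003939 + 0.5052i)(-0.4061) = (0.0007769 + 0.09965i)
|011⟩: (-0.4857)(0.003939 + 0.5052i)(0.2863 - 0.8678i) = (-0.2135 - 0.06859i)
|100⟩: (-0.001926 + 0.8741i)(-0.863)(-0.4061) = (-0.000675 + 0.3063i)
|101⟩: (-0.001926 + 0.8741i)(-0.863)(0.2863 - 0.8678i) = (-0.6541 - 0.2174i)
|110⟩: (-0.001926 + 0.8741i)(0.003939 + 0.5052i)(-0.4061) = (0.1793 - 0.001003i)
|111⟩: (-0.001926 + 0.8741i)(0.003939 + 0.5052i)(0.2863 - 0.8678i) = (-0.1243 + 0.3839i)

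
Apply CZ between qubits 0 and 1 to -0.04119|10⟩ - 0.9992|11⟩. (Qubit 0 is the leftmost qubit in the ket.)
-0.04119|10⟩ + 0.9992|11⟩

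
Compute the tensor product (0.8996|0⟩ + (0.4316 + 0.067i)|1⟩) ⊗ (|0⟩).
0.8996|00⟩ + (0.4316 + 0.067i)|10⟩

amp(|b₁b₂…⟩) = product of the factor amplitudes for bits b₁, b₂, …; only kets whose every factor amplitude is nonzero survive.
|00⟩: (0.8996)(1) = 0.8996
|10⟩: (0.4316 + 0.067i)(1) = (0.4316 + 0.067i)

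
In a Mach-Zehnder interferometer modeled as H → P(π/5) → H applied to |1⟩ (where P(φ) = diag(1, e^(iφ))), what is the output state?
(0.09549 - 0.2939i)|0⟩ + (0.9045 + 0.2939i)|1⟩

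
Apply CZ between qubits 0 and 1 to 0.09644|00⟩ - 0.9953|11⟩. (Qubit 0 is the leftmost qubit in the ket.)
0.09644|00⟩ + 0.9953|11⟩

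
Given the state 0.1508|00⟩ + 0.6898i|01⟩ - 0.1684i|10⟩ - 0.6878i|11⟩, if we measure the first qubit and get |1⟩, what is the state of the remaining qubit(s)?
-0.2378i|0⟩ - 0.9713i|1⟩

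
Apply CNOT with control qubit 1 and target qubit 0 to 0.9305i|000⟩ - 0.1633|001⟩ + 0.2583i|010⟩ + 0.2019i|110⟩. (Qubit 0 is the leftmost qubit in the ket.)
0.9305i|000⟩ - 0.1633|001⟩ + 0.2019i|010⟩ + 0.2583i|110⟩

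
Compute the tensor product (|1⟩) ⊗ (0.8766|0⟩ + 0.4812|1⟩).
0.8766|10⟩ + 0.4812|11⟩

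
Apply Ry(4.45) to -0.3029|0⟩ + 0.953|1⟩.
-0.5719|0⟩ - 0.8203|1⟩

Ry(4.45) = [[cos(θ/2), −sin(θ/2)], [sin(θ/2), cos(θ/2)]]; θ = 4.45, cos(θ/2) ≈ -0.608528, sin(θ/2) ≈ 0.793533.
With a = amp(|0⟩) = -0.3029 and b = amp(|1⟩) = 0.953:
new amp(|0⟩) = (-0.608528)·a + (-0.793533)·b = -0.5719
new amp(|1⟩) = (0.793533)·a + (-0.608528)·b = -0.8203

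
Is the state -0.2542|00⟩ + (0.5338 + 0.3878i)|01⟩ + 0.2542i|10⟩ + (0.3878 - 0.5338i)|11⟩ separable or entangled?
Separable

Writing the state as a|00⟩ + b|01⟩ + c|10⟩ + d|11⟩, it is a product state iff ad − bc = 0.
Here (a, b, c, d) = (-0.2542, (0.5338 + 0.3878i), 0.2542i, (0.3878 - 0.5338i)): ad − bc = (-0.2542)(0.3878 - 0.5338i) − (0.5338 + 0.3878i)(0.2542i) = 0, so the state is separable.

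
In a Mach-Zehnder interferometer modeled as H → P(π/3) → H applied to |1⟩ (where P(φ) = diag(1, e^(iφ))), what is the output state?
(0.25 - 0.433i)|0⟩ + (0.75 + 0.433i)|1⟩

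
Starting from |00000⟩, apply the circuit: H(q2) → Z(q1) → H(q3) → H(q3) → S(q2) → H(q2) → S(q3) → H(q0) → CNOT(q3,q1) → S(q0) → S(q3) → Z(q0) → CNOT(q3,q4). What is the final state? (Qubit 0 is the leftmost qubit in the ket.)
(1/√8 + (1/√8)i)|00000⟩ + (1/√8 - (1/√8)i)|00100⟩ + (1/√8 - (1/√8)i)|10000⟩ + (-1/√8 - (1/√8)i)|10100⟩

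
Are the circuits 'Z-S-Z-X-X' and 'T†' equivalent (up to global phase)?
No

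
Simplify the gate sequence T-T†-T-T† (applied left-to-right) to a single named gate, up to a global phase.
I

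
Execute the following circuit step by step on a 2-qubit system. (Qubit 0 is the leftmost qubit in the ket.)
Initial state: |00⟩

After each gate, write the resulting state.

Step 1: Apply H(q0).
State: 1/√2|00⟩ + 1/√2|10⟩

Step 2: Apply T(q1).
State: 1/√2|00⟩ + 1/√2|10⟩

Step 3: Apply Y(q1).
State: (1/√2)i|01⟩ + (1/√2)i|11⟩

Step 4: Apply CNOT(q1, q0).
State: (1/√2)i|01⟩ + (1/√2)i|11⟩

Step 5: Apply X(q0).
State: (1/√2)i|01⟩ + (1/√2)i|11⟩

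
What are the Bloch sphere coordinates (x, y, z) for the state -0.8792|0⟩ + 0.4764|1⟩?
(-0.8377, 0, 0.546)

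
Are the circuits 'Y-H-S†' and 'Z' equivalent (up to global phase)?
No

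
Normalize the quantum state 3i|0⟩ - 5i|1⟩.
0.5145i|0⟩ - 0.8575i|1⟩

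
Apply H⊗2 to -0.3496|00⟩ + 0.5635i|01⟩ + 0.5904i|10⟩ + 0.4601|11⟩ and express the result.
(0.05525 + 0.577i)|00⟩ + (-0.4049 + 0.01345i)|01⟩ + (-0.4049 - 0.01345i)|10⟩ + (0.05525 - 0.577i)|11⟩

H⊗2 gives amp(|y⟩) = (1/2) Σ_x (−1)^(x·y) amp(|x⟩), where x·y is the number of positions in which both x and y have a 1.
|00⟩: (-0.3496 + 0.5635i + 0.5904i + 0.4601)/2 = (0.05525 + 0.577i)
|01⟩: (-0.3496 - 0.5635i + 0.5904i - 0.4601)/2 = (-0.4049 + 0.01345i)
|10⟩: (-0.3496 + 0.5635i - 0.5904i - 0.4601)/2 = (-0.4049 - 0.01345i)
|11⟩: (-0.3496 - 0.5635i - 0.5904i + 0.4601)/2 = (0.05525 - 0.577i)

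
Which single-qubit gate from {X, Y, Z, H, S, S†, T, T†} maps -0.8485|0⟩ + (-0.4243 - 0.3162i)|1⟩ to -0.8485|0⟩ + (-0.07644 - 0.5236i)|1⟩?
T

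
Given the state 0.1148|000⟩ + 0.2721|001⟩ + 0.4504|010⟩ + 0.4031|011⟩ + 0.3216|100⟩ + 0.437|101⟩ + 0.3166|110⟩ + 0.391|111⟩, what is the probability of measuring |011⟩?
0.1625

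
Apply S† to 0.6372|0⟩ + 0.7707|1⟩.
0.6372|0⟩ - 0.7707i|1⟩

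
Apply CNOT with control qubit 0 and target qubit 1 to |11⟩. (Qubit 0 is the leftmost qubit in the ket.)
|10⟩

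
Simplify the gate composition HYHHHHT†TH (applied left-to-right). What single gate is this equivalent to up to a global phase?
Y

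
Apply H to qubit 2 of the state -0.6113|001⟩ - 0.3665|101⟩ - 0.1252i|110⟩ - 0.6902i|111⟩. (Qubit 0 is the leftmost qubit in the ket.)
-0.4323|000⟩ + 0.4323|001⟩ - 0.2592|100⟩ + 0.2592|101⟩ - 0.5766i|110⟩ + 0.3995i|111⟩

H on qubit 2 mixes each pair of kets that differ only in qubit 2: amplitudes (a, b) of (|…0…⟩, |…1…⟩) become ((a + b)/√2, (a − b)/√2). Kets absent from the input have amplitude 0.
(|000⟩, |001⟩): (a, b) = (0, -0.6113) → (-0.4323, 0.4323)
(|100⟩, |101⟩): (a, b) = (0, -0.3665) → (-0.2592, 0.2592)
(|110⟩, |111⟩): (a, b) = (-0.1252i, -0.6902i) → (-0.5766i, 0.3995i)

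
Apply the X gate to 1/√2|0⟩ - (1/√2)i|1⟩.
-(1/√2)i|0⟩ + 1/√2|1⟩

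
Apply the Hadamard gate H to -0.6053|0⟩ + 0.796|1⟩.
0.1348|0⟩ - 0.9909|1⟩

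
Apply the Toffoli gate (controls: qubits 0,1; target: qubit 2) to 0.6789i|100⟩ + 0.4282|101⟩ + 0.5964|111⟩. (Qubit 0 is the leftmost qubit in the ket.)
0.6789i|100⟩ + 0.4282|101⟩ + 0.5964|110⟩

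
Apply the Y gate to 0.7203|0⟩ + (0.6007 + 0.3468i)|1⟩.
(0.3468 - 0.6007i)|0⟩ + 0.7203i|1⟩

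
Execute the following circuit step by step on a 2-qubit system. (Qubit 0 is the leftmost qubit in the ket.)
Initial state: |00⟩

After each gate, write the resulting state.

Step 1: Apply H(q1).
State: 1/√2|00⟩ + 1/√2|01⟩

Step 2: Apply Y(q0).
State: (1/√2)i|10⟩ + (1/√2)i|11⟩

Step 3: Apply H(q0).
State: (1/2)i|00⟩ + (1/2)i|01⟩ - (1/2)i|10⟩ - (1/2)i|11⟩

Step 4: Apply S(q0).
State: (1/2)i|00⟩ + (1/2)i|01⟩ + 1/2|10⟩ + 1/2|11⟩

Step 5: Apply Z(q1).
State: (1/2)i|00⟩ - (1/2)i|01⟩ + 1/2|10⟩ - 1/2|11⟩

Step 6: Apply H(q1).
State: (1/√2)i|01⟩ + 1/√2|11⟩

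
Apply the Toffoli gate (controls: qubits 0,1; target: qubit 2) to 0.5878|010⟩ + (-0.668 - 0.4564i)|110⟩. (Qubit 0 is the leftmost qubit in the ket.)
0.5878|010⟩ + (-0.668 - 0.4564i)|111⟩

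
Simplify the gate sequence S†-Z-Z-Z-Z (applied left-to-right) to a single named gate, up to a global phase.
S†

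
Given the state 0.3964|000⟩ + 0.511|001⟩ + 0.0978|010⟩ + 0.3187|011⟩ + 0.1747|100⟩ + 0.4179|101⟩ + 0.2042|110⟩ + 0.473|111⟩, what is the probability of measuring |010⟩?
0.009565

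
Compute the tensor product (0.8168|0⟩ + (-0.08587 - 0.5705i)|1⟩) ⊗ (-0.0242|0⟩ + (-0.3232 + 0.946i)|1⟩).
-0.01977|00⟩ + (-0.264 + 0.7727i)|01⟩ + (0.002078 + 0.01381i)|10⟩ + (0.5674 + 0.1032i)|11⟩

amp(|b₁b₂…⟩) = product of the factor amplitudes for bits b₁, b₂, …; only kets whose every factor amplitude is nonzero survive.
|00⟩: (0.8168)(-0.0242) = -0.01977
|01⟩: (0.8168)(-0.3232 + 0.946i) = (-0.264 + 0.7727i)
|10⟩: (-0.08587 - 0.5705i)(-0.0242) = (0.002078 + 0.01381i)
|11⟩: (-0.08587 - 0.5705i)(-0.3232 + 0.946i) = (0.5674 + 0.1032i)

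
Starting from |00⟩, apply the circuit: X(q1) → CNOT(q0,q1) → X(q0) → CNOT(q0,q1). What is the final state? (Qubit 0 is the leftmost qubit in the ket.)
|10⟩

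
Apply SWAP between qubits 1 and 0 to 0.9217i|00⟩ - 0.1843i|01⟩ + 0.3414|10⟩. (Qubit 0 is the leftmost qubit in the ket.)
0.9217i|00⟩ + 0.3414|01⟩ - 0.1843i|10⟩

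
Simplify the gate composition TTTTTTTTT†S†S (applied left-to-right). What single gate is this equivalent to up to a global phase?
T†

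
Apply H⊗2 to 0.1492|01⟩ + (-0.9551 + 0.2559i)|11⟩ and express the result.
(-0.403 + 0.128i)|00⟩ + (0.403 - 0.128i)|01⟩ + (0.5522 - 0.128i)|10⟩ + (-0.5522 + 0.128i)|11⟩

H⊗2 gives amp(|y⟩) = (1/2) Σ_x (−1)^(x·y) amp(|x⟩), where x·y is the number of positions in which both x and y have a 1.
|00⟩: (0.1492 + (-0.9551 + 0.2559i))/2 = (-0.403 + 0.128i)
|01⟩: (-0.1492 - (-0.9551 + 0.2559i))/2 = (0.403 - 0.128i)
|10⟩: (0.1492 - (-0.9551 + 0.2559i))/2 = (0.5522 - 0.128i)
|11⟩: (-0.1492 + (-0.9551 + 0.2559i))/2 = (-0.5522 + 0.128i)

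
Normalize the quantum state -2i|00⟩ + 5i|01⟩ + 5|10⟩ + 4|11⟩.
-0.239i|00⟩ + 0.5976i|01⟩ + 0.5976|10⟩ + 0.4781|11⟩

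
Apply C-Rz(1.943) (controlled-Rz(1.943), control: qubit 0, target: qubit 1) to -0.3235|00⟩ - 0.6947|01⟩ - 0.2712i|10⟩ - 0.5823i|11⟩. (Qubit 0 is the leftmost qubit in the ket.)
-0.3235|00⟩ - 0.6947|01⟩ + (-0.2239 - 0.153i)|10⟩ + (0.4808 - 0.3285i)|11⟩

C-Rz(1.943) leaves the control-|0⟩ kets |00⟩, |01⟩ unchanged and applies Rz(1.943) to qubit 1 on the control-|1⟩ pair (|10⟩, |11⟩).
Rz(1.943) = [[e^(−iθ/2), 0], [0, e^(iθ/2)]] with e^(±iθ/2) = cos(θ/2) ± i·sin(θ/2); θ = 1.943, cos(θ/2) ≈ 0.564062, sin(θ/2) ≈ 0.825733.
With a = amp(|10⟩) = -0.2712i and b = amp(|11⟩) = -0.5823i:
new amp(|10⟩) = (0.564062 - 0.825733i)·a = (-0.2239 - 0.153i)
new amp(|11⟩) = (0.564062 + 0.825733i)·b = (0.4808 - 0.3285i)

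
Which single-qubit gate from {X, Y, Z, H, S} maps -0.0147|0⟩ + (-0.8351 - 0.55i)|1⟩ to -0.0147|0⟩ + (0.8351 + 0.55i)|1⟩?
Z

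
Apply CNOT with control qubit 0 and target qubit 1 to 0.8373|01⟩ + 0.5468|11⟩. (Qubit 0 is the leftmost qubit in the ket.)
0.8373|01⟩ + 0.5468|10⟩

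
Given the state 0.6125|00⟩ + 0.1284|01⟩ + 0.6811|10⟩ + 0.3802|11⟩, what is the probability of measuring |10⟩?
0.4639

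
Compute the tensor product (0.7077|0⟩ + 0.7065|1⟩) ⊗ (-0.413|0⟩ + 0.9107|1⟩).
-0.2923|00⟩ + 0.6445|01⟩ - 0.2918|10⟩ + 0.6434|11⟩

amp(|b₁b₂…⟩) = product of the factor amplitudes for bits b₁, b₂, …; only kets whose every factor amplitude is nonzero survive.
|00⟩: (0.7077)(-0.413) = -0.2923
|01⟩: (0.7077)(0.9107) = 0.6445
|10⟩: (0.7065)(-0.413) = -0.2918
|11⟩: (0.7065)(0.9107) = 0.6434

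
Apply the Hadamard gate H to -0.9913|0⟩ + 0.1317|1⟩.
-0.6078|0⟩ - 0.7941|1⟩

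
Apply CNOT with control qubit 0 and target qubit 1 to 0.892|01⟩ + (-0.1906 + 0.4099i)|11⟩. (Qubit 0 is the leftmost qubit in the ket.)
0.892|01⟩ + (-0.1906 + 0.4099i)|10⟩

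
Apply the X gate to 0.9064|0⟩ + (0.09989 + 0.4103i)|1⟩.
(0.09989 + 0.4103i)|0⟩ + 0.9064|1⟩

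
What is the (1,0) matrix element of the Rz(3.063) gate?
0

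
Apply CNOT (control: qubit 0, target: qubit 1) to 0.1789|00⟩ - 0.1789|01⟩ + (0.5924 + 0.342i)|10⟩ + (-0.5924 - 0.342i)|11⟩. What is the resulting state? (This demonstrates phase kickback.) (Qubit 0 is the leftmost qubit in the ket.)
0.1789|00⟩ - 0.1789|01⟩ + (-0.5924 - 0.342i)|10⟩ + (0.5924 + 0.342i)|11⟩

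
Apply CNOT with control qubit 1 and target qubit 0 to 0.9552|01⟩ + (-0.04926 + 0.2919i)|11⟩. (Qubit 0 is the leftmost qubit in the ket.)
(-0.04926 + 0.2919i)|01⟩ + 0.9552|11⟩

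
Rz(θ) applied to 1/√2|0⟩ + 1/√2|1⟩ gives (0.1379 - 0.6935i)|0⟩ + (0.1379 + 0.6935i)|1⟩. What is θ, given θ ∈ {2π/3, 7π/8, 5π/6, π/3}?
7π/8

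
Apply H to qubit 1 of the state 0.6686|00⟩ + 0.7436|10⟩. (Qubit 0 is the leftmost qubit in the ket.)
0.4728|00⟩ + 0.4728|01⟩ + 0.5258|10⟩ + 0.5258|11⟩

H on qubit 1 mixes each pair of kets that differ only in qubit 1: amplitudes (a, b) of (|…0…⟩, |…1…⟩) become ((a + b)/√2, (a − b)/√2). Kets absent from the input have amplitude 0.
(|00⟩, |01⟩): (a, b) = (0.6686, 0) → (0.4728, 0.4728)
(|10⟩, |11⟩): (a, b) = (0.7436, 0) → (0.5258, 0.5258)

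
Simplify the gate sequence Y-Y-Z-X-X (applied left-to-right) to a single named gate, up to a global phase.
Z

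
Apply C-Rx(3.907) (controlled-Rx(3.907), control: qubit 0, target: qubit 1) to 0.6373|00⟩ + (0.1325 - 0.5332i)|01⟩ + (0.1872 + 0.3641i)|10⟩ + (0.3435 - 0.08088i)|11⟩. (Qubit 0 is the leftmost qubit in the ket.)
0.6373|00⟩ + (0.1325 - 0.5332i)|01⟩ + (-0.1449 - 0.4546i)|10⟩ + (0.2095 - 0.1435i)|11⟩

C-Rx(3.907) leaves the control-|0⟩ kets |00⟩, |01⟩ unchanged and applies Rx(3.907) to qubit 1 on the control-|1⟩ pair (|10⟩, |11⟩).
Rx(3.907) = [[cos(θ/2), −i·sin(θ/2)], [−i·sin(θ/2), cos(θ/2)]]; θ = 3.907, cos(θ/2) ≈ -0.37343, sin(θ/2) ≈ 0.927658.
With a = amp(|10⟩) = (0.1872 + 0.3641i) and b = amp(|11⟩) = (0.3435 - 0.08088i):
new amp(|10⟩) = (-0.37343)·a + (-0.927658i)·b = (-0.1449 - 0.4546i)
new amp(|11⟩) = (-0.927658i)·a + (-0.37343)·b = (0.2095 - 0.1435i)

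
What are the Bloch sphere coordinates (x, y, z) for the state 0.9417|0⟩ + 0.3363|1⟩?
(0.6334, 0, 0.7737)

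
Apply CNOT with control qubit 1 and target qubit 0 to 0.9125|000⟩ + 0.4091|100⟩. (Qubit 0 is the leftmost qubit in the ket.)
0.9125|000⟩ + 0.4091|100⟩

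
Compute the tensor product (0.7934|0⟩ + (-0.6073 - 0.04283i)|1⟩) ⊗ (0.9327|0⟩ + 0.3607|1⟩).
0.74|00⟩ + 0.2862|01⟩ + (-0.5664 - 0.03995i)|10⟩ + (-0.2191 - 0.01545i)|11⟩

amp(|b₁b₂…⟩) = product of the factor amplitudes for bits b₁, b₂, …; only kets whose every factor amplitude is nonzero survive.
|00⟩: (0.7934)(0.9327) = 0.74
|01⟩: (0.7934)(0.3607) = 0.2862
|10⟩: (-0.6073 - 0.04283i)(0.9327) = (-0.5664 - 0.03995i)
|11⟩: (-0.6073 - 0.04283i)(0.3607) = (-0.2191 - 0.01545i)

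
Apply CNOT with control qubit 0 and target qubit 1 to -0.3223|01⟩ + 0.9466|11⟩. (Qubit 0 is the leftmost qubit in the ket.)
-0.3223|01⟩ + 0.9466|10⟩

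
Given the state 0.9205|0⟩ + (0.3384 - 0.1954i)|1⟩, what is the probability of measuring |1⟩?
0.1527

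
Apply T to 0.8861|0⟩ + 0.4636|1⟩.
0.8861|0⟩ + (0.3278 + 0.3278i)|1⟩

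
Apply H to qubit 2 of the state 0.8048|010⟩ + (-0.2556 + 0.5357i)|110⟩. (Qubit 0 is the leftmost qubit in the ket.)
0.5691|010⟩ + 0.5691|011⟩ + (-0.1807 + 0.3788i)|110⟩ + (-0.1807 + 0.3788i)|111⟩

H on qubit 2 mixes each pair of kets that differ only in qubit 2: amplitudes (a, b) of (|…0…⟩, |…1…⟩) become ((a + b)/√2, (a − b)/√2). Kets absent from the input have amplitude 0.
(|010⟩, |011⟩): (a, b) = (0.8048, 0) → (0.5691, 0.5691)
(|110⟩, |111⟩): (a, b) = ((-0.2556 + 0.5357i), 0) → ((-0.1807 + 0.3788i), (-0.1807 + 0.3788i))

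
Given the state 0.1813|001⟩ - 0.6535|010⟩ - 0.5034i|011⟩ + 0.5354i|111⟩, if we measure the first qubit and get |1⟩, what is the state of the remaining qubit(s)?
i|11⟩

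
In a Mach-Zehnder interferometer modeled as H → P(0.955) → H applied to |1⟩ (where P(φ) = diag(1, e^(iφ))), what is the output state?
(0.2112 - 0.4082i)|0⟩ + (0.7888 + 0.4082i)|1⟩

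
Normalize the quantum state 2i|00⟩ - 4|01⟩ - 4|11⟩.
0.3333i|00⟩ - 0.6667|01⟩ - 0.6667|11⟩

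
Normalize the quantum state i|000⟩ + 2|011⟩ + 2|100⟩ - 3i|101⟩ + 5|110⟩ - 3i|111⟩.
0.1387i|000⟩ + 0.2774|011⟩ + 0.2774|100⟩ - 0.416i|101⟩ + 0.6934|110⟩ - 0.416i|111⟩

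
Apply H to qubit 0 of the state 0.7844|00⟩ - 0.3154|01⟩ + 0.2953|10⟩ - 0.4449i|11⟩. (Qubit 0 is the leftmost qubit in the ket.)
0.7635|00⟩ + (-0.223 - 0.3146i)|01⟩ + 0.3458|10⟩ + (-0.223 + 0.3146i)|11⟩

H on qubit 0 mixes each pair of kets that differ only in qubit 0: amplitudes (a, b) of (|…0…⟩, |…1…⟩) become ((a + b)/√2, (a − b)/√2). Kets absent from the input have amplitude 0.
(|00⟩, |10⟩): (a, b) = (0.7844, 0.2953) → (0.7635, 0.3458)
(|01⟩, |11⟩): (a, b) = (-0.3154, -0.4449i) → ((-0.223 - 0.3146i), (-0.223 + 0.3146i))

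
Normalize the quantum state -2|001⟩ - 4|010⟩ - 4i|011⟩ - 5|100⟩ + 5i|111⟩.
-0.2157|001⟩ - 0.4313|010⟩ - 0.4313i|011⟩ - 0.5392|100⟩ + 0.5392i|111⟩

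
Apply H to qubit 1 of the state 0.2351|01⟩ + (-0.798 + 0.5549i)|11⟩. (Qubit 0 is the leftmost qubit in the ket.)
0.1662|00⟩ - 0.1662|01⟩ + (-0.5643 + 0.3924i)|10⟩ + (0.5643 - 0.3924i)|11⟩

H on qubit 1 mixes each pair of kets that differ only in qubit 1: amplitudes (a, b) of (|…0…⟩, |…1…⟩) become ((a + b)/√2, (a − b)/√2). Kets absent from the input have amplitude 0.
(|00⟩, |01⟩): (a, b) = (0, 0.2351) → (0.1662, -0.1662)
(|10⟩, |11⟩): (a, b) = (0, (-0.798 + 0.5549i)) → ((-0.5643 + 0.3924i), (0.5643 - 0.3924i))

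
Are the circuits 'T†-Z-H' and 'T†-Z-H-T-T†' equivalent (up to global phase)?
Yes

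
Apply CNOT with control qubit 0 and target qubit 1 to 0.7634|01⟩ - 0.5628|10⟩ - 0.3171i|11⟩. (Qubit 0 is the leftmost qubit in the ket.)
0.7634|01⟩ - 0.3171i|10⟩ - 0.5628|11⟩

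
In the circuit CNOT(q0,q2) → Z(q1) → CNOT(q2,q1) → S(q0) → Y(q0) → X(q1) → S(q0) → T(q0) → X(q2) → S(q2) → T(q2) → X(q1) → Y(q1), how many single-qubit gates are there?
11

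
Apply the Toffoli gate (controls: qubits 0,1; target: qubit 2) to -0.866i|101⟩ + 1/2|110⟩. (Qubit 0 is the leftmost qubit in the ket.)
-0.866i|101⟩ + 1/2|111⟩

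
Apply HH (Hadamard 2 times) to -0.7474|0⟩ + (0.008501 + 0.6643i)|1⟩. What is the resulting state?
-0.7474|0⟩ + (0.008501 + 0.6643i)|1⟩

H² = I, so an even number of Hadamards cancels: H^2 = I and the state is unchanged.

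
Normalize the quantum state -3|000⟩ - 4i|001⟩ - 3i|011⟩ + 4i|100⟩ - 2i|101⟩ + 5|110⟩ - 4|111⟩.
-0.3078|000⟩ - 0.4104i|001⟩ - 0.3078i|011⟩ + 0.4104i|100⟩ - 0.2052i|101⟩ + 0.513|110⟩ - 0.4104|111⟩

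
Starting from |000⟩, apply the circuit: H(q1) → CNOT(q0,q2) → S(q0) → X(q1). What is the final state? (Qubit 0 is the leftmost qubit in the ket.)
1/√2|000⟩ + 1/√2|010⟩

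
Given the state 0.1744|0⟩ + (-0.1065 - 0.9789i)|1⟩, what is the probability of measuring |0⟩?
0.03042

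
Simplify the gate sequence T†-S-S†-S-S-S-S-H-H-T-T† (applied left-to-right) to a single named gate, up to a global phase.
T†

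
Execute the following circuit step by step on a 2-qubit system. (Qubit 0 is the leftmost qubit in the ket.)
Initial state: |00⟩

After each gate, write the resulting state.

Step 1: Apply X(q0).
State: |10⟩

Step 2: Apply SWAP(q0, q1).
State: |01⟩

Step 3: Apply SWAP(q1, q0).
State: |10⟩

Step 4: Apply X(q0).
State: |00⟩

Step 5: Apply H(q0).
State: 1/√2|00⟩ + 1/√2|10⟩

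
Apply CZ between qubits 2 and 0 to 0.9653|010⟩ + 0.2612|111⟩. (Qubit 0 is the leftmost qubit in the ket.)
0.9653|010⟩ - 0.2612|111⟩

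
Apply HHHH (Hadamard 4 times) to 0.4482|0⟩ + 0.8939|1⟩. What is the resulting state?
0.4482|0⟩ + 0.8939|1⟩

H² = I, so an even number of Hadamards cancels: H^4 = I and the state is unchanged.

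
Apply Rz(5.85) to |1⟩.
(-0.9766 + 0.2149i)|1⟩

Rz(5.85) = [[e^(−iθ/2), 0], [0, e^(iθ/2)]] with e^(±iθ/2) = cos(θ/2) ± i·sin(θ/2); θ = 5.85, cos(θ/2) ≈ -0.976635, sin(θ/2) ≈ 0.214903.
With a = amp(|0⟩) = 0 and b = amp(|1⟩) = 1:
new amp(|0⟩) = (-0.976635 - 0.214903i)·a = 0
new amp(|1⟩) = (-0.976635 + 0.214903i)·b = (-0.9766 + 0.2149i)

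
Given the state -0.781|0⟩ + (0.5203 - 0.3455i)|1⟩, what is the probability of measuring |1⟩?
0.3901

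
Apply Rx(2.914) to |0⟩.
0.1136|0⟩ - 0.9935i|1⟩

Rx(2.914) = [[cos(θ/2), −i·sin(θ/2)], [−i·sin(θ/2), cos(θ/2)]]; θ = 2.914, cos(θ/2) ≈ 0.113551, sin(θ/2) ≈ 0.993532.
With a = amp(|0⟩) = 1 and b = amp(|1⟩) = 0:
new amp(|0⟩) = (0.113551)·a + (-0.993532i)·b = 0.1136
new amp(|1⟩) = (-0.993532i)·a + (0.113551)·b = -0.9935i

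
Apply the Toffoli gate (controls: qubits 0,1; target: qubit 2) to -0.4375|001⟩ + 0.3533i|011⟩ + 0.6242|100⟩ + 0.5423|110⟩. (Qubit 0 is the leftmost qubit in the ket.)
-0.4375|001⟩ + 0.3533i|011⟩ + 0.6242|100⟩ + 0.5423|111⟩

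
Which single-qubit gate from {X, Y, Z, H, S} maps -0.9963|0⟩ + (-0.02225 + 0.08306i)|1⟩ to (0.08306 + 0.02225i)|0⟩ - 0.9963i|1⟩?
Y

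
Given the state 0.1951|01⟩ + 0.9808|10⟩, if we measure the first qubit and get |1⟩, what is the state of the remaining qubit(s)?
|0⟩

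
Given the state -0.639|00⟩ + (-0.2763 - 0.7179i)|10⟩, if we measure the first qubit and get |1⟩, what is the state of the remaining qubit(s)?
(-0.3592 - 0.9333i)|0⟩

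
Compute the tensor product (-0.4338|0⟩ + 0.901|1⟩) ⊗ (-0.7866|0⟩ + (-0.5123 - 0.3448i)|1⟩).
0.3412|00⟩ + (0.2222 + 0.1496i)|01⟩ - 0.7087|10⟩ + (-0.4616 - 0.3107i)|11⟩

amp(|b₁b₂…⟩) = product of the factor amplitudes for bits b₁, b₂, …; only kets whose every factor amplitude is nonzero survive.
|00⟩: (-0.4338)(-0.7866) = 0.3412
|01⟩: (-0.4338)(-0.5123 - 0.3448i) = (0.2222 + 0.1496i)
|10⟩: (0.901)(-0.7866) = -0.7087
|11⟩: (0.901)(-0.5123 - 0.3448i) = (-0.4616 - 0.3107i)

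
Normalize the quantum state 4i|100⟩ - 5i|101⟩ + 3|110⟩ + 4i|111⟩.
0.4924i|100⟩ - 0.6155i|101⟩ + 0.3693|110⟩ + 0.4924i|111⟩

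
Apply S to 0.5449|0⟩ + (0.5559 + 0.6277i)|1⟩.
0.5449|0⟩ + (-0.6277 + 0.5559i)|1⟩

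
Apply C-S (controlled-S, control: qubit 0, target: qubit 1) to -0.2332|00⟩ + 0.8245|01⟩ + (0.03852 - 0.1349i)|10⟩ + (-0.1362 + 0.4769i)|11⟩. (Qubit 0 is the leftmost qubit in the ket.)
-0.2332|00⟩ + 0.8245|01⟩ + (0.03852 - 0.1349i)|10⟩ + (-0.4769 - 0.1362i)|11⟩

C-S leaves the control-|0⟩ kets |00⟩, |01⟩ unchanged and applies S to qubit 1 on the control-|1⟩ pair (|10⟩, |11⟩).
S = [[1, 0], [0, i]].
With a = amp(|10⟩) = (0.03852 - 0.1349i) and b = amp(|11⟩) = (-0.1362 + 0.4769i):
new amp(|10⟩) = (1)·a = (0.03852 - 0.1349i)
new amp(|11⟩) = (i)·b = (-0.4769 - 0.1362i)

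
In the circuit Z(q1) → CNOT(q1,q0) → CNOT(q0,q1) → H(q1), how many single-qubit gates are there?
2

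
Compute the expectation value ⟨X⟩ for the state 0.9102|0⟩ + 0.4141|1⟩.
0.7538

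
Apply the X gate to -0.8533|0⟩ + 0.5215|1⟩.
0.5215|0⟩ - 0.8533|1⟩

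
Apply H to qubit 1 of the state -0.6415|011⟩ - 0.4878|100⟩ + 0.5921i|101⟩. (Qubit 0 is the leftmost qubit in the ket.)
-0.4536|001⟩ + 0.4536|011⟩ - 0.3449|100⟩ + 0.4187i|101⟩ - 0.3449|110⟩ + 0.4187i|111⟩

H on qubit 1 mixes each pair of kets that differ only in qubit 1: amplitudes (a, b) of (|…0…⟩, |…1…⟩) become ((a + b)/√2, (a − b)/√2). Kets absent from the input have amplitude 0.
(|001⟩, |011⟩): (a, b) = (0, -0.6415) → (-0.4536, 0.4536)
(|100⟩, |110⟩): (a, b) = (-0.4878, 0) → (-0.3449, -0.3449)
(|101⟩, |111⟩): (a, b) = (0.5921i, 0) → (0.4187i, 0.4187i)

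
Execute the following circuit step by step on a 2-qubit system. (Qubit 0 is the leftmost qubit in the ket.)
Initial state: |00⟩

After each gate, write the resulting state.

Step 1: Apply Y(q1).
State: i|01⟩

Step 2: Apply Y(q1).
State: |00⟩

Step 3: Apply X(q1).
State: |01⟩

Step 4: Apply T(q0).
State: |01⟩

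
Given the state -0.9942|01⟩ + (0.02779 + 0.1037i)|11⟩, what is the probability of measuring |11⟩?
0.01153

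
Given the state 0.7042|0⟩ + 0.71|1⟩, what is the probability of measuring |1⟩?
0.5041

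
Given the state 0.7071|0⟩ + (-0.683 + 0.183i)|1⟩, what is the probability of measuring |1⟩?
0.5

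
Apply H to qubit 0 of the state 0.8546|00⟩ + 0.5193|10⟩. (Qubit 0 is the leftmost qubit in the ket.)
0.9715|00⟩ + 0.2371|10⟩

H on qubit 0 mixes each pair of kets that differ only in qubit 0: amplitudes (a, b) of (|…0…⟩, |…1…⟩) become ((a + b)/√2, (a − b)/√2). Kets absent from the input have amplitude 0.
(|00⟩, |10⟩): (a, b) = (0.8546, 0.5193) → (0.9715, 0.2371)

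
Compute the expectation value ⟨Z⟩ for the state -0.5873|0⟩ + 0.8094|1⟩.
-0.3102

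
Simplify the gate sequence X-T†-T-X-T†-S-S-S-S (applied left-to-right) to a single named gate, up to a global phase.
T†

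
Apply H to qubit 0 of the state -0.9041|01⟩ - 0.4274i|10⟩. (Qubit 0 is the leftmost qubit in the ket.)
-0.3022i|00⟩ - 0.6393|01⟩ + 0.3022i|10⟩ - 0.6393|11⟩

H on qubit 0 mixes each pair of kets that differ only in qubit 0: amplitudes (a, b) of (|…0…⟩, |…1…⟩) become ((a + b)/√2, (a − b)/√2). Kets absent from the input have amplitude 0.
(|00⟩, |10⟩): (a, b) = (0, -0.4274i) → (-0.3022i, 0.3022i)
(|01⟩, |11⟩): (a, b) = (-0.9041, 0) → (-0.6393, -0.6393)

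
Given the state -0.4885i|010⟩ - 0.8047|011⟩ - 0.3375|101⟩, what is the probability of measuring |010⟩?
0.2386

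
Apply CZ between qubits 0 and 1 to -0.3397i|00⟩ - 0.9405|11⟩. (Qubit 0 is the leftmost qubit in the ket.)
-0.3397i|00⟩ + 0.9405|11⟩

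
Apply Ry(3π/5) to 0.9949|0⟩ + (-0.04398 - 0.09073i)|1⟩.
(0.6204 + 0.0734i)|0⟩ + (0.779 - 0.05333i)|1⟩

Ry(3π/5) = [[cos(θ/2), −sin(θ/2)], [sin(θ/2), cos(θ/2)]]; θ = 3π/5, cos(θ/2) ≈ 0.587785, sin(θ/2) ≈ 0.809017.
With a = amp(|0⟩) = 0.9949 and b = amp(|1⟩) = (-0.04398 - 0.09073i):
new amp(|0⟩) = (0.587785)·a + (-0.809017)·b = (0.6204 + 0.0734i)
new amp(|1⟩) = (0.809017)·a + (0.587785)·b = (0.779 - 0.05333i)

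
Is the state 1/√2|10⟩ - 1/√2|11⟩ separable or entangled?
Separable

Writing the state as a|00⟩ + b|01⟩ + c|10⟩ + d|11⟩, it is a product state iff ad − bc = 0.
Here (a, b, c, d) = (0, 0, 1/√2, -1/√2): ad − bc = (0)(-1/√2) − (0)(1/√2) = 0, so the state is separable.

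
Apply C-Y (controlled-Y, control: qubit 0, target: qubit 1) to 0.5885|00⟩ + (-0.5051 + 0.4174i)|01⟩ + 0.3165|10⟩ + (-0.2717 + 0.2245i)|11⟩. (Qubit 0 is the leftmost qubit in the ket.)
0.5885|00⟩ + (-0.5051 + 0.4174i)|01⟩ + (0.2245 + 0.2717i)|10⟩ + 0.3165i|11⟩

C-Y leaves the control-|0⟩ kets |00⟩, |01⟩ unchanged and applies Y to qubit 1 on the control-|1⟩ pair (|10⟩, |11⟩).
Y = [[0, -i], [i, 0]].
With a = amp(|10⟩) = 0.3165 and b = amp(|11⟩) = (-0.2717 + 0.2245i):
new amp(|10⟩) = (-i)·b = (0.2245 + 0.2717i)
new amp(|11⟩) = (i)·a = 0.3165i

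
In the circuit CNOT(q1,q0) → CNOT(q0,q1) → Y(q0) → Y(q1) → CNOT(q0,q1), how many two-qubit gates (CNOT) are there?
3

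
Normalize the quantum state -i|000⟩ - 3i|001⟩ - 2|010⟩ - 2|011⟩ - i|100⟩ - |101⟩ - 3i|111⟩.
-0.1857i|000⟩ - 0.5571i|001⟩ - 0.3714|010⟩ - 0.3714|011⟩ - 0.1857i|100⟩ - 0.1857|101⟩ - 0.5571i|111⟩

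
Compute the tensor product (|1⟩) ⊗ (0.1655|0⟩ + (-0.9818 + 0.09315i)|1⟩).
0.1655|10⟩ + (-0.9818 + 0.09315i)|11⟩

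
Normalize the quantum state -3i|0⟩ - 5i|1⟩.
-0.5145i|0⟩ - 0.8575i|1⟩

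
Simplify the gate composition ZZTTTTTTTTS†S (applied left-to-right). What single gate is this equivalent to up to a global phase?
I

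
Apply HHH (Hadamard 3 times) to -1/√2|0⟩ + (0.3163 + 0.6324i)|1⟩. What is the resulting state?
(-0.2763 + 0.4472i)|0⟩ + (-0.7237 - 0.4472i)|1⟩

H² = I, so H^3 = H: a single Hadamard. With (a, b) = (-1/√2, (0.3163 + 0.6324i)), H gives ((a + b)/√2, (a − b)/√2) = ((-0.2763 + 0.4472i), (-0.7237 - 0.4472i)).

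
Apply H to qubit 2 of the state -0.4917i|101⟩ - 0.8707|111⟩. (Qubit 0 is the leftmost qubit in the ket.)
-0.3477i|100⟩ + 0.3477i|101⟩ - 0.6157|110⟩ + 0.6157|111⟩

H on qubit 2 mixes each pair of kets that differ only in qubit 2: amplitudes (a, b) of (|…0…⟩, |…1…⟩) become ((a + b)/√2, (a − b)/√2). Kets absent from the input have amplitude 0.
(|100⟩, |101⟩): (a, b) = (0, -0.4917i) → (-0.3477i, 0.3477i)
(|110⟩, |111⟩): (a, b) = (0, -0.8707) → (-0.6157, 0.6157)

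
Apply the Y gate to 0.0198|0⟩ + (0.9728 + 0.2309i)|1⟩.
(0.2309 - 0.9728i)|0⟩ + 0.0198i|1⟩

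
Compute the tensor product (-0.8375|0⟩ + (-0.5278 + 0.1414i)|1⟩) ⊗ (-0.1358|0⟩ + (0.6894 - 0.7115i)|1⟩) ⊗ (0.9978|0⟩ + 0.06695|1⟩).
0.1135|000⟩ + 0.007614|001⟩ + (-0.5761 + 0.5946i)|010⟩ + (-0.03866 + 0.03989i)|011⟩ + (0.07152 - 0.01916i)|100⟩ + (0.004799 - 0.001286i)|101⟩ + (-0.2627 + 0.472i)|110⟩ + (-0.01763 + 0.03167i)|111⟩

amp(|b₁b₂…⟩) = product of the factor amplitudes for bits b₁, b₂, …; only kets whose every factor amplitude is nonzero survive.
|000⟩: (-0.8375)(-0.1358)(0.9978) = 0.1135
|001⟩: (-0.8375)(-0.1358)(0.06695) = 0.007614
|010⟩: (-0.8375)(0.6894 - 0.7115i)(0.9978) = (-0.5761 + 0.5946i)
|011⟩: (-0.8375)(0.6894 - 0.7115i)(0.06695) = (-0.03866 + 0.03989i)
|100⟩: (-0.5278 + 0.1414i)(-0.1358)(0.9978) = (0.07152 - 0.01916i)
|101⟩: (-0.5278 + 0.1414i)(-0.1358)(0.06695) = (0.004799 - 0.001286i)
|110⟩: (-0.5278 + 0.1414i)(0.6894 - 0.7115i)(0.9978) = (-0.2627 + 0.472i)
|111⟩: (-0.5278 + 0.1414i)(0.6894 - 0.7115i)(0.06695) = (-0.01763 + 0.03167i)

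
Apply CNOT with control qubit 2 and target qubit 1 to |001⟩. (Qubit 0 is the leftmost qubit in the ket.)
|011⟩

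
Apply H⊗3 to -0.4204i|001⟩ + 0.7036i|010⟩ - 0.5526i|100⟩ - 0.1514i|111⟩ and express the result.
-0.1488i|000⟩ + 0.2555i|001⟩ - 0.5392i|010⟩ - 0.349i|011⟩ + 0.349i|100⟩ + 0.5392i|101⟩ - 0.2555i|110⟩ + 0.1488i|111⟩

H⊗3 gives amp(|y⟩) = (1/2√2) Σ_x (−1)^(x·y) amp(|x⟩), where x·y is the number of positions in which both x and y have a 1.
|000⟩: (-0.4204i + 0.7036i - 0.5526i - 0.1514i)/(2√2) = -0.1488i
|001⟩: (0.4204i + 0.7036i - 0.5526i + 0.1514i)/(2√2) = 0.2555i
|010⟩: (-0.4204i - 0.7036i - 0.5526i + 0.1514i)/(2√2) = -0.5392i
|011⟩: (0.4204i - 0.7036i - 0.5526i - 0.1514i)/(2√2) = -0.349i
|100⟩: (-0.4204i + 0.7036i + 0.5526i + 0.1514i)/(2√2) = 0.349i
|101⟩: (0.4204i + 0.7036i + 0.5526i - 0.1514i)/(2√2) = 0.5392i
|110⟩: (-0.4204i - 0.7036i + 0.5526i - 0.1514i)/(2√2) = -0.2555i
|111⟩: (0.4204i - 0.7036i + 0.5526i + 0.1514i)/(2√2) = 0.1488i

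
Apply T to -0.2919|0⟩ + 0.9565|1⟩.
-0.2919|0⟩ + (0.6763 + 0.6763i)|1⟩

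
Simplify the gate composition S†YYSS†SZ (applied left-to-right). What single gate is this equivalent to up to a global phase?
Z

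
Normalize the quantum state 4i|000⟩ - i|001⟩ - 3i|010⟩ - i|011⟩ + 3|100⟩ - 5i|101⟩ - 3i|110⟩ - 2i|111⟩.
0.465i|000⟩ - 0.1162i|001⟩ - 0.3487i|010⟩ - 0.1162i|011⟩ + 0.3487|100⟩ - 0.5812i|101⟩ - 0.3487i|110⟩ - 0.2325i|111⟩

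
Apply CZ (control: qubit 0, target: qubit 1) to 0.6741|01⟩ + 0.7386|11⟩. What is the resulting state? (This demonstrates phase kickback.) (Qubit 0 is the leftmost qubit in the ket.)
0.6741|01⟩ - 0.7386|11⟩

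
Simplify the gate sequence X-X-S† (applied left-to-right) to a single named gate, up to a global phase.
S†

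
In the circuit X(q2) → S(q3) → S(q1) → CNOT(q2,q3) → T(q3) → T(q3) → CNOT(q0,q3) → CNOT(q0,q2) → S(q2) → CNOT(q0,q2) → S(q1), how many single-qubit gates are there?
7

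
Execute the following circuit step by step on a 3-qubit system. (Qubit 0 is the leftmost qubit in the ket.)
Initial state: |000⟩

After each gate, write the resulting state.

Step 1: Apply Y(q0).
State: i|100⟩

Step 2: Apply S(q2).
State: i|100⟩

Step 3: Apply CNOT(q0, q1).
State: i|110⟩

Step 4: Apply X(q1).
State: i|100⟩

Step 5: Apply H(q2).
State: (1/√2)i|100⟩ + (1/√2)i|101⟩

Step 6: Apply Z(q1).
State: (1/√2)i|100⟩ + (1/√2)i|101⟩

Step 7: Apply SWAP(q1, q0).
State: (1/√2)i|010⟩ + (1/√2)i|011⟩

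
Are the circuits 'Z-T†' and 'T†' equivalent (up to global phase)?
No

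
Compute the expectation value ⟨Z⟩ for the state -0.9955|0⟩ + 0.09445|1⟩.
0.9821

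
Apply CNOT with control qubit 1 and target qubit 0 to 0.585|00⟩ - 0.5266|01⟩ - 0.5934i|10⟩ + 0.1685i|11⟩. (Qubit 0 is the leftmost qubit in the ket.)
0.585|00⟩ + 0.1685i|01⟩ - 0.5934i|10⟩ - 0.5266|11⟩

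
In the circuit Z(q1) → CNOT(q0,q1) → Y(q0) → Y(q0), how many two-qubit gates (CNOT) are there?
1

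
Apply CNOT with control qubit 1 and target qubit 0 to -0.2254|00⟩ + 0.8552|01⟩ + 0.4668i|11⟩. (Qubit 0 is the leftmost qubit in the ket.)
-0.2254|00⟩ + 0.4668i|01⟩ + 0.8552|11⟩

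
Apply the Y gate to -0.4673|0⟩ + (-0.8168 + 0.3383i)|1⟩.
(0.3383 + 0.8168i)|0⟩ - 0.4673i|1⟩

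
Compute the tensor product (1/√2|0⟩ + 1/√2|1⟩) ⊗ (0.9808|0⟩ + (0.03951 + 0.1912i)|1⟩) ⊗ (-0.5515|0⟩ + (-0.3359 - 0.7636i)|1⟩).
-0.3825|000⟩ + (-0.233 - 0.5296i)|001⟩ + (-0.01541 - 0.07456i)|010⟩ + (0.09385 - 0.06675i)|011⟩ - 0.3825|100⟩ + (-0.233 - 0.5296i)|101⟩ + (-0.01541 - 0.07456i)|110⟩ + (0.09385 - 0.06675i)|111⟩

amp(|b₁b₂…⟩) = product of the factor amplitudes for bits b₁, b₂, …; only kets whose every factor amplitude is nonzero survive.
|000⟩: (1/√2)(0.9808)(-0.5515) = -0.3825
|001⟩: (1/√2)(0.9808)(-0.3359 - 0.7636i) = (-0.233 - 0.5296i)
|010⟩: (1/√2)(0.03951 + 0.1912i)(-0.5515) = (-0.01541 - 0.07456i)
|011⟩: (1/√2)(0.03951 + 0.1912i)(-0.3359 - 0.7636i) = (0.09385 - 0.06675i)
|100⟩: (1/√2)(0.9808)(-0.5515) = -0.3825
|101⟩: (1/√2)(0.9808)(-0.3359 - 0.7636i) = (-0.233 - 0.5296i)
|110⟩: (1/√2)(0.03951 + 0.1912i)(-0.5515) = (-0.01541 - 0.07456i)
|111⟩: (1/√2)(0.03951 + 0.1912i)(-0.3359 - 0.7636i) = (0.09385 - 0.06675i)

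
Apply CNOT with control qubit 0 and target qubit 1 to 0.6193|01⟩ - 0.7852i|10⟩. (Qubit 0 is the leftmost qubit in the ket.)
0.6193|01⟩ - 0.7852i|11⟩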